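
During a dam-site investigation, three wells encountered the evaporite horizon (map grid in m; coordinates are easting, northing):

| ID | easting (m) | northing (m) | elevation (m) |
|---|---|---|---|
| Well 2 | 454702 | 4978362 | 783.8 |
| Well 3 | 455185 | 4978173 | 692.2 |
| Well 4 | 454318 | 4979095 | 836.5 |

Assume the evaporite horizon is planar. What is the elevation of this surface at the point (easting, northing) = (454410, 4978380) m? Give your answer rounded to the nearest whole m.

Two edge vectors: Well 2→Well 3 = (483, -189, -91.6), Well 2→Well 4 = (-384, 733, 52.7).
Normal n = (Well 2→Well 3) × (Well 2→Well 4) = (57182.5, 9720.3, 281463).
So ∂z/∂easting = −n_x/n_z = −0.20316169 and ∂z/∂northing = −n_y/n_z = −0.03453491.
Intercept c from Well 2: 783.8 + 92378.03 + 171927.29 = 265089.12.
At (454410, 4978380): z = −92318.7 − 171927.9 + 265089.12 = 842.5 m.

843 m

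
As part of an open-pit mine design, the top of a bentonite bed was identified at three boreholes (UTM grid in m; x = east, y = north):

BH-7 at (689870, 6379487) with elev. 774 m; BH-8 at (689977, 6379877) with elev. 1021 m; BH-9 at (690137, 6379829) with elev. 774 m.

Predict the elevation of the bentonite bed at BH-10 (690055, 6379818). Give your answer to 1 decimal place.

865.8 m

Two edge vectors: BH-7→BH-8 = (107, 390, 247), BH-7→BH-9 = (267, 342, 0).
Normal n = (BH-7→BH-8) × (BH-7→BH-9) = (-84474, 65949, -67536).
So ∂z/∂x = −n_x/n_z = −1.250799574 and ∂z/∂y = −n_y/n_z = 0.976501421.
Intercept c from BH-7: 774 + 862889.10 − 6229578.12 = −5365915.02.
At (690055, 6379818): z = −863120.5 + 6229901.3 − 5365915.02 = 865.8 m.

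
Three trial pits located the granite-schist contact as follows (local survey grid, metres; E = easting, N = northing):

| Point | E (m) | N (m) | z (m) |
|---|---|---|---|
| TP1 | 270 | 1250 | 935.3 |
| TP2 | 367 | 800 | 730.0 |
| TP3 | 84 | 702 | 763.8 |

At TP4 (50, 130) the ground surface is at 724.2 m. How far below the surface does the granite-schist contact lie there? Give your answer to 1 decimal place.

Let the plane be z = a·E + b·N + c.
TP2−TP1: 97a − 450b = −205.3;  TP3−TP1: −186a − 548b = −171.5.
Solving gives a = −0.258150, b = 0.400577.
Then c = 935.3 − a·270 − b·1250 = 504.28.
At (50, 130): z_contact = −12.91 + 52.07 + 504.28 = 543.45 m.
Depth below ground = 724.2 − 543.45 = 180.8 m.

180.8 m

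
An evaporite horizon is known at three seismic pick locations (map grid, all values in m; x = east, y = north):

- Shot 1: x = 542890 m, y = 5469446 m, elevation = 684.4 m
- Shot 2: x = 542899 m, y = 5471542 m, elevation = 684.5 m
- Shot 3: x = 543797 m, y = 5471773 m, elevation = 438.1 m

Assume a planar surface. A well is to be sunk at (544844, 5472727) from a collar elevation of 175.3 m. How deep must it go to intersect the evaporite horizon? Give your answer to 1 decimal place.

Let the plane be z = a·x + b·y + c.
Shot 2−Shot 1: 9a + 2096b = 0.1;  Shot 3−Shot 1: 907a + 2327b = −246.3.
Solving gives a = −0.274703225, b = 0.001227256.
Then c = 684.4 − a·542890 − b·5469446 = 143105.62.
At (544844, 5472727): z_contact = −149670.40 + 6716.44 + 143105.62 = 151.66 m.
Depth below ground = 175.3 − 151.66 = 23.6 m.

23.6 m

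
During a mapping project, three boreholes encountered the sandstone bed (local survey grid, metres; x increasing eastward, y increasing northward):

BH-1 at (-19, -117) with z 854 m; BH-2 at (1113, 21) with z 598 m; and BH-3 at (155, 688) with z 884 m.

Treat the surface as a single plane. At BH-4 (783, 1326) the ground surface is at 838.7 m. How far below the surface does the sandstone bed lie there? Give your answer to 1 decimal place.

47.0 m

Two edge vectors: BH-1→BH-2 = (1132, 138, -256), BH-1→BH-3 = (174, 805, 30).
Normal n = (BH-1→BH-2) × (BH-1→BH-3) = (210220, -78504, 887248).
So ∂z/∂x = −n_x/n_z = −0.236935 and ∂z/∂y = −n_y/n_z = 0.088480.
Intercept c from BH-1: 854 − 4.50 + 10.35 = 859.85.
At (783, 1326): z_contact = −185.52 + 117.32 + 859.85 = 791.66 m.
Depth below ground = 838.7 − 791.66 = 47.0 m.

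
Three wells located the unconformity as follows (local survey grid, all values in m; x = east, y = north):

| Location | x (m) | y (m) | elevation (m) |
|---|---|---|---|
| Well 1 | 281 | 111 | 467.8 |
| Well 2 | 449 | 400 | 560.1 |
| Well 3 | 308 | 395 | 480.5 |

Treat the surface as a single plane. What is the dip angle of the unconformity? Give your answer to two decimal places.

29.46°

Two edge vectors: Well 1→Well 2 = (168, 289, 92.3), Well 1→Well 3 = (27, 284, 12.7).
Normal n = (Well 1→Well 2) × (Well 1→Well 3) = (-22542.9, 358.5, 39909).
So ∂z/∂x = −n_x/n_z = 0.56486 and ∂z/∂y = −n_y/n_z = −0.00898.
Gradient magnitude |∇z| = √(a² + b²) = √(0.31906 + 0.00008) = 0.56493.
True dip = arctan(0.56493) = 29.46°, dipping toward W (azimuth ≈ 271°).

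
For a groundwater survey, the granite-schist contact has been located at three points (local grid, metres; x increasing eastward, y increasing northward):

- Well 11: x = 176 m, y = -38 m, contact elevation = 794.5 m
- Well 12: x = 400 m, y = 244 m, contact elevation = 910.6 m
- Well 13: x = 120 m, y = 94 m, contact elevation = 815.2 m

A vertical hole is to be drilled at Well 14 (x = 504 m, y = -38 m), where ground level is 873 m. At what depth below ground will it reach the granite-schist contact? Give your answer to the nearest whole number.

Let the plane be z = a·x + b·y + c.
Well 12−Well 11: 224a + 282b = 116.1;  Well 13−Well 11: −56a + 132b = 20.7.
Solving gives a = 0.20917, b = 0.24556.
Then c = 794.5 − a·176 − b·-38 = 767.02.
At (504, -38): z_contact = 105.4 − 9.3 + 767.02 = 863.1 m.
Depth below ground = 873 − 863.1 = 10 m.

10 m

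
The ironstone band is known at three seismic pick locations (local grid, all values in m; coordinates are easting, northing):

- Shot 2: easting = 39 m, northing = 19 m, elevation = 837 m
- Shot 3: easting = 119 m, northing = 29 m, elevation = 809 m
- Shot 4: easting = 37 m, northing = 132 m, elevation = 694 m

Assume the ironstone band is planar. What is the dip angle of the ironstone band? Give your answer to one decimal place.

Two edge vectors: Shot 2→Shot 3 = (80, 10, -28), Shot 2→Shot 4 = (-2, 113, -143).
Normal n = (Shot 2→Shot 3) × (Shot 2→Shot 4) = (1734, 11496, 9060).
So ∂z/∂easting = −n_x/n_z = −0.19139 and ∂z/∂northing = −n_y/n_z = −1.26887.
Gradient magnitude |∇z| = √(a² + b²) = √(0.03663 + 1.61004) = 1.28323.
True dip = arctan(1.28323) = 52.1°, dipping toward N (azimuth ≈ 009°).

52.1°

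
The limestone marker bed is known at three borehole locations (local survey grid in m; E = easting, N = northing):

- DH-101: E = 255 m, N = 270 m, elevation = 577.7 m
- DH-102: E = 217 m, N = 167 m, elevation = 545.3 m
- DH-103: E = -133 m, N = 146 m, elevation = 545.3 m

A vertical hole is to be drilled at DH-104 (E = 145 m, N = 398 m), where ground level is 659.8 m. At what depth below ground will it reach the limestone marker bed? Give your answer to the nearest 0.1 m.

38.8 m

Two edge vectors: DH-101→DH-102 = (-38, -103, -32.4), DH-101→DH-103 = (-388, -124, -32.4).
Normal n = (DH-101→DH-102) × (DH-101→DH-103) = (-680.4, 11340, -35252).
So ∂z/∂E = −n_x/n_z = −0.01930 and ∂z/∂N = −n_y/n_z = 0.32168.
Intercept c from DH-101: 577.7 + 4.92 − 86.85 = 495.77.
At (145, 398): z_contact = −2.80 + 128.03 + 495.77 = 621.00 m.
Depth below ground = 659.8 − 621.00 = 38.8 m.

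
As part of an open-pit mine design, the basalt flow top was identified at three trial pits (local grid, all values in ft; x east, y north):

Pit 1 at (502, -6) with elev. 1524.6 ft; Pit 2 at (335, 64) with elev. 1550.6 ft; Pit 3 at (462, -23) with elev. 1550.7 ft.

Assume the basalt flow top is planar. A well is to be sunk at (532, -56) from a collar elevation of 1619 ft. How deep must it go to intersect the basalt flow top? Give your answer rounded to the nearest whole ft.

Two edge vectors: Pit 1→Pit 2 = (-167, 70, 26), Pit 1→Pit 3 = (-40, -17, 26.1).
Normal n = (Pit 1→Pit 2) × (Pit 1→Pit 3) = (2269, 3318.7, 5639).
So ∂z/∂x = −n_x/n_z = −0.40238 and ∂z/∂y = −n_y/n_z = −0.58853.
Intercept c from Pit 1: 1524.6 + 201.99 − 3.53 = 1723.06.
At (532, -56): z_contact = −214.1 + 33.0 + 1723.06 = 1542.0 ft.
Depth below ground = 1619 − 1542.0 = 77 ft.

77 ft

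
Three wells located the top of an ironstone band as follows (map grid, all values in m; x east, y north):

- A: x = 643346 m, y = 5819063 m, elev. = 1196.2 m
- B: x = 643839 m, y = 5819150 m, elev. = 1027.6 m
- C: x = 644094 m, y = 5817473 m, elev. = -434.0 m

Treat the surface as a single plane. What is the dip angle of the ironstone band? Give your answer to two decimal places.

43.01°

Two edge vectors: A→B = (493, 87, -168.6), A→C = (748, -1590, -1630.2).
Normal n = (A→B) × (A→C) = (-409901.4, 677575.8, -848946).
So ∂z/∂x = −n_x/n_z = −0.48284 and ∂z/∂y = −n_y/n_z = 0.79814.
Gradient magnitude |∇z| = √(a² + b²) = √(0.23313 + 0.63702) = 0.93282.
True dip = arctan(0.93282) = 43.01°, dipping toward SSE (azimuth ≈ 149°).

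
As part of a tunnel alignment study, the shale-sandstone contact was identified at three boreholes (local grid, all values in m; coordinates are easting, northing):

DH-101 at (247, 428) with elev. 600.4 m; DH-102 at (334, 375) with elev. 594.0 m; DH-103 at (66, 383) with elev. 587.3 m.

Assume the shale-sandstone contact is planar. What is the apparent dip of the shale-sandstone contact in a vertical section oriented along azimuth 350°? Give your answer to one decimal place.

9.2°

Let the plane be z = a·easting + b·northing + c.
DH-102−DH-101: 87a − 53b = −6.4;  DH-103−DH-101: −181a − 45b = −13.1.
Solving gives a = 0.03008, b = 0.17013.
Unit vector along 350° is (sin 350°, cos 350°) = (-0.1736, 0.9848).
Slope in that direction = a·(-0.1736) + b·(0.9848) = 0.16232.
Apparent dip = arctan|0.16232| = 9.2° (true dip is 9.8°, so apparent ≤ true as expected).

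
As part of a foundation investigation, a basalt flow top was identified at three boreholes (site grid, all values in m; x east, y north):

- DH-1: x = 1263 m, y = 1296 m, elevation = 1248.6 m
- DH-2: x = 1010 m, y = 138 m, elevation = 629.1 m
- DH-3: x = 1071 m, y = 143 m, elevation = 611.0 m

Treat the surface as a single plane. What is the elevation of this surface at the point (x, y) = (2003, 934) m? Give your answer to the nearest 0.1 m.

Two edge vectors: DH-1→DH-2 = (-253, -1158, -619.5), DH-1→DH-3 = (-192, -1153, -637.6).
Normal n = (DH-1→DH-2) × (DH-1→DH-3) = (24057.3, -42368.8, 69373).
So ∂z/∂x = −n_x/n_z = −0.346782 and ∂z/∂y = −n_y/n_z = 0.610739.
Intercept c from DH-1: 1248.6 + 437.99 − 791.52 = 895.07.
At (2003, 934): z = −694.6 + 570.4 + 895.07 = 770.9 m.

770.9 m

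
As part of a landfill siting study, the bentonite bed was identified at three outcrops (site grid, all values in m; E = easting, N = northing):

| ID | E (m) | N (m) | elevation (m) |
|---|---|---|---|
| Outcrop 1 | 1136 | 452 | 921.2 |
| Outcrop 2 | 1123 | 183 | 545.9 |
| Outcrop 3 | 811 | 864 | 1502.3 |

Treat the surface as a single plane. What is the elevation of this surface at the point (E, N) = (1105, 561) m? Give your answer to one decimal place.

Let the plane be z = a·E + b·N + c.
Outcrop 2−Outcrop 1: −13a − 269b = −375.3;  Outcrop 3−Outcrop 1: −325a + 412b = 581.1.
Solving gives a = −0.018240, b = 1.396049.
Then c = 921.2 − a·1136 − b·452 = 310.91.
At (1105, 561): z = −20.2 + 783.2 + 310.91 = 1073.9 m.

1073.9 m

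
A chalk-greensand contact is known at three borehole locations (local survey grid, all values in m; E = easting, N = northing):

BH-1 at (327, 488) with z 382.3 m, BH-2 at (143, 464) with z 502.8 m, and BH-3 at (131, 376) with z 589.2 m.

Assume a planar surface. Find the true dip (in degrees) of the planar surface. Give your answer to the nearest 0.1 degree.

Let the plane be z = a·E + b·N + c.
BH-2−BH-1: −184a − 24b = 120.5;  BH-3−BH-1: −196a − 112b = 206.9.
Solving gives a = −0.53637, b = −0.90868.
Gradient magnitude |∇z| = √(a² + b²) = √(0.28769 + 0.82569) = 1.05517.
True dip = arctan(1.05517) = 46.5°, dipping toward NNE (azimuth ≈ 031°).

46.5°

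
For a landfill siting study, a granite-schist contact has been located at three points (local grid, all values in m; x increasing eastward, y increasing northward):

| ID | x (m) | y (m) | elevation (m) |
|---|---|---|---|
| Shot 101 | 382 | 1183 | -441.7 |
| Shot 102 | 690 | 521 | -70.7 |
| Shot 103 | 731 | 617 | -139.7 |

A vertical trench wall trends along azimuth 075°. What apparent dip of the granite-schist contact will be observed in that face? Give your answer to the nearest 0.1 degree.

Two edge vectors: Shot 101→Shot 102 = (308, -662, 371), Shot 101→Shot 103 = (349, -566, 302).
Normal n = (Shot 101→Shot 102) × (Shot 101→Shot 103) = (10062, 36463, 56710).
So ∂z/∂x = −n_x/n_z = −0.17743 and ∂z/∂y = −n_y/n_z = −0.64297.
Unit vector along 075° is (sin 75°, cos 75°) = (0.9659, 0.2588).
Slope in that direction = a·(0.9659) + b·(0.2588) = −0.33780.
Apparent dip = arctan|0.33780| = 18.7° (true dip is 33.7°, so apparent ≤ true as expected).

18.7°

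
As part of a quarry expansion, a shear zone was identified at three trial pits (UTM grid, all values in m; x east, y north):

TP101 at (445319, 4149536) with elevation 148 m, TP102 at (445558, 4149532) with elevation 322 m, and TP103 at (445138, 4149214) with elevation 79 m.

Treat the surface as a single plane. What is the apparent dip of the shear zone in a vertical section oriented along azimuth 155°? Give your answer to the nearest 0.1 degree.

25.7°

Two edge vectors: TP101→TP102 = (239, -4, 174), TP101→TP103 = (-181, -322, -69).
Normal n = (TP101→TP102) × (TP101→TP103) = (56304, -15003, -77682).
So ∂z/∂x = −n_x/n_z = 0.72480 and ∂z/∂y = −n_y/n_z = −0.19313.
Unit vector along 155° is (sin 155°, cos 155°) = (0.4226, -0.9063).
Slope in that direction = a·(0.4226) + b·(-0.9063) = 0.48135.
Apparent dip = arctan|0.48135| = 25.7° (true dip is 36.9°, so apparent ≤ true as expected).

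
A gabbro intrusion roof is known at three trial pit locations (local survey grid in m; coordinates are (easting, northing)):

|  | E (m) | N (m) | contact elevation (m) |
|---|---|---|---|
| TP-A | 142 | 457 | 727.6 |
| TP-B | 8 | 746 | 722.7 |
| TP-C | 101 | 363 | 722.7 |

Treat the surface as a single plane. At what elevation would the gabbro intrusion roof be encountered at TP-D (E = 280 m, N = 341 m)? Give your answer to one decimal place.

Two edge vectors: TP-A→TP-B = (-134, 289, -4.9), TP-A→TP-C = (-41, -94, -4.9).
Normal n = (TP-A→TP-B) × (TP-A→TP-C) = (-1876.7, -455.7, 24445).
So ∂z/∂E = −n_x/n_z = 0.07677 and ∂z/∂N = −n_y/n_z = 0.01864.
Intercept c from TP-A: 727.6 − 10.90 − 8.52 = 708.18.
At (280, 341): z = 21.5 + 6.4 + 708.18 = 736.0 m.

736.0 m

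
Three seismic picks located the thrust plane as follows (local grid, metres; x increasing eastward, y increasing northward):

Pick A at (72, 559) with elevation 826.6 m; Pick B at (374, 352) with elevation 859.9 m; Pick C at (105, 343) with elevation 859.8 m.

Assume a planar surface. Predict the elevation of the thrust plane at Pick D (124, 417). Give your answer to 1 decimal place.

Two edge vectors: Pick A→Pick B = (302, -207, 33.3), Pick A→Pick C = (33, -216, 33.2).
Normal n = (Pick A→Pick B) × (Pick A→Pick C) = (320.4, -8927.5, -58401).
So ∂z/∂x = −n_x/n_z = 0.00549 and ∂z/∂y = −n_y/n_z = −0.15287.
Intercept c from Pick A: 826.6 − 0.40 + 85.45 = 911.66.
At (124, 417): z = 0.7 − 63.7 + 911.66 = 848.6 m.

848.6 m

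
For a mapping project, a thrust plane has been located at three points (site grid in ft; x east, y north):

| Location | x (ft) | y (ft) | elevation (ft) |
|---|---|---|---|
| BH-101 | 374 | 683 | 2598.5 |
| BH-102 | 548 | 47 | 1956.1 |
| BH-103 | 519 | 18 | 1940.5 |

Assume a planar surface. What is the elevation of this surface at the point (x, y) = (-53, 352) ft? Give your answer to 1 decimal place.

Let the plane be z = a·x + b·y + c.
BH-102−BH-101: 174a − 636b = −642.4;  BH-103−BH-101: 145a − 665b = −658.
Solving gives a = −0.37071, b = 0.90864.
Then c = 2598.5 − a·374 − b·683 = 2116.54.
At (-53, 352): z = 19.6 + 319.8 + 2116.54 = 2456.0 ft.

2456.0 ft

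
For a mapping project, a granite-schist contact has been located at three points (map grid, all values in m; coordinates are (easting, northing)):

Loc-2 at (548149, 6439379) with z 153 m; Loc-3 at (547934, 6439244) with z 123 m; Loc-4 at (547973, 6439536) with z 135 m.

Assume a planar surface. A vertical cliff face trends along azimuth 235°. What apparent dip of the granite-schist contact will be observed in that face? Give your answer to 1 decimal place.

Let the plane be z = a·E + b·N + c.
Loc-3−Loc-2: −215a − 135b = −30;  Loc-4−Loc-2: −176a + 157b = −18.
Solving gives a = 0.12414, b = 0.02452.
Unit vector along 235° is (sin 235°, cos 235°) = (-0.8192, -0.5736).
Slope in that direction = a·(-0.8192) + b·(-0.5736) = −0.11575.
Apparent dip = arctan|0.11575| = 6.6° (true dip is 7.2°, so apparent ≤ true as expected).

6.6°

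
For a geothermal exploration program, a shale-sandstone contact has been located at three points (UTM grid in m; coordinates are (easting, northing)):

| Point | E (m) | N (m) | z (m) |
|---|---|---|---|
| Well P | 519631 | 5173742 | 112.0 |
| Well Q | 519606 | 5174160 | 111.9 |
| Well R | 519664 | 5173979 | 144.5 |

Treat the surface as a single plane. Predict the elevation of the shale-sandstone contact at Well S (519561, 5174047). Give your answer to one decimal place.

76.2 m

Let the plane be z = a·E + b·N + c.
Well Q−Well P: −25a + 418b = −0.1;  Well R−Well P: 33a + 237b = 32.5.
Solving gives a = 0.690131345, b = 0.041036564.
Then c = 112 − a·519631 − b·5173742 = −570814.23.
At (519561, 5174047): z = 358565.3 + 212325.1 − 570814.23 = 76.2 m.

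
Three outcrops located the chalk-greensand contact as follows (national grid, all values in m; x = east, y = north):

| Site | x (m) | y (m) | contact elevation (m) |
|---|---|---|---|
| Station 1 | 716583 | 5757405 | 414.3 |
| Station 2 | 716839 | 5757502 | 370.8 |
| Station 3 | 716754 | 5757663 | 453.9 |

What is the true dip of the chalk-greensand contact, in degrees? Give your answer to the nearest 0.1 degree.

Two edge vectors: Station 1→Station 2 = (256, 97, -43.5), Station 1→Station 3 = (171, 258, 39.6).
Normal n = (Station 1→Station 2) × (Station 1→Station 3) = (15064.2, -17576.1, 49461).
So ∂z/∂x = −n_x/n_z = −0.30457 and ∂z/∂y = −n_y/n_z = 0.35535.
Gradient magnitude |∇z| = √(a² + b²) = √(0.09276 + 0.12628) = 0.46801.
True dip = arctan(0.46801) = 25.1°, dipping toward SE (azimuth ≈ 139°).

25.1°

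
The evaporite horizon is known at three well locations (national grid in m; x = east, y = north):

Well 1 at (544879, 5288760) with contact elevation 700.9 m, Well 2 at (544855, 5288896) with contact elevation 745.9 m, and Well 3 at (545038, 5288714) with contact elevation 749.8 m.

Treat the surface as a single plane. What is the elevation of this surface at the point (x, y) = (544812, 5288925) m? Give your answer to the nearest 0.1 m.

739.4 m

Two edge vectors: Well 1→Well 2 = (-24, 136, 45), Well 1→Well 3 = (159, -46, 48.9).
Normal n = (Well 1→Well 2) × (Well 1→Well 3) = (8720.4, 8328.6, -20520).
So ∂z/∂x = −n_x/n_z = 0.424970760 and ∂z/∂y = −n_y/n_z = 0.405877193.
Intercept c from Well 1: 700.9 − 231557.64 − 2146587.06 = −2377443.81.
At (544812, 5288925): z = 231529.2 + 2146654.0 − 2377443.81 = 739.4 m.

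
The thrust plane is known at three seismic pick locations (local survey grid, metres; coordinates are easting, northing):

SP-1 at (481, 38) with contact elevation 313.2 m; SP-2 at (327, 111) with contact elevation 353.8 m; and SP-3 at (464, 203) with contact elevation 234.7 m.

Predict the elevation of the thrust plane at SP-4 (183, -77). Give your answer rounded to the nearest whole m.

Let the plane be z = a·easting + b·northing + c.
SP-2−SP-1: −154a + 73b = 40.6;  SP-3−SP-1: −17a + 165b = −78.5.
Solving gives a = −0.51427, b = −0.52874.
Then c = 313.2 − a·481 − b·38 = 580.66.
At (183, -77): z = −94.1 + 40.7 + 580.66 = 527.3 m.

527 m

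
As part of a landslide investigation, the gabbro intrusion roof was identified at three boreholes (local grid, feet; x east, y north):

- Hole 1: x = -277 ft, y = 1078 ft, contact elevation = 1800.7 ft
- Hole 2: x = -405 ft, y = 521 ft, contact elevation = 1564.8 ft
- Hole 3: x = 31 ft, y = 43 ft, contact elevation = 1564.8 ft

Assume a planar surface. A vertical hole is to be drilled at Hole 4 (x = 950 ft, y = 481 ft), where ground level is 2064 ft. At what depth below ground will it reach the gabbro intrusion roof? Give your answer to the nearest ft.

Let the plane be z = a·x + b·y + c.
Hole 2−Hole 1: −128a − 557b = −235.9;  Hole 3−Hole 1: 308a − 1035b = −235.9.
Solving gives a = 0.37088, b = 0.33829.
Then c = 1800.7 − a·-277 − b·1078 = 1538.76.
At (950, 481): z_contact = 352.3 + 162.7 + 1538.76 = 2053.8 ft.
Depth below ground = 2064 − 2053.8 = 10 ft.

10 ft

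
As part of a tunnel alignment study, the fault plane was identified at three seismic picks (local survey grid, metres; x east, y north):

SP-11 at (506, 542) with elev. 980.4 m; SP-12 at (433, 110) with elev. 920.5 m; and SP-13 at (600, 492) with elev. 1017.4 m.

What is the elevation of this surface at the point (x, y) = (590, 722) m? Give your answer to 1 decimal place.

1028.3 m

Let the plane be z = a·x + b·y + c.
SP-12−SP-11: −73a − 432b = −59.9;  SP-13−SP-11: 94a − 50b = 37.
Solving gives a = 0.42883, b = 0.06619.
Then c = 980.4 − a·506 − b·542 = 727.54.
At (590, 722): z = 253.0 + 47.8 + 727.54 = 1028.3 m.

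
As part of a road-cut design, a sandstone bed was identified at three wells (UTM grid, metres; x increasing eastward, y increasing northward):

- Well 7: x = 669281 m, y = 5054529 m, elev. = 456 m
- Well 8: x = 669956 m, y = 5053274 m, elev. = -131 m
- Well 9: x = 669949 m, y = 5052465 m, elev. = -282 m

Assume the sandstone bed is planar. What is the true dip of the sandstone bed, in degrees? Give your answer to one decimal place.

Two edge vectors: Well 7→Well 8 = (675, -1255, -587), Well 7→Well 9 = (668, -2064, -738).
Normal n = (Well 7→Well 8) × (Well 7→Well 9) = (-285378, 106034, -554860).
So ∂z/∂x = −n_x/n_z = −0.51432 and ∂z/∂y = −n_y/n_z = 0.19110.
Gradient magnitude |∇z| = √(a² + b²) = √(0.26453 + 0.03652) = 0.54868.
True dip = arctan(0.54868) = 28.8°, dipping toward ESE (azimuth ≈ 110°).

28.8°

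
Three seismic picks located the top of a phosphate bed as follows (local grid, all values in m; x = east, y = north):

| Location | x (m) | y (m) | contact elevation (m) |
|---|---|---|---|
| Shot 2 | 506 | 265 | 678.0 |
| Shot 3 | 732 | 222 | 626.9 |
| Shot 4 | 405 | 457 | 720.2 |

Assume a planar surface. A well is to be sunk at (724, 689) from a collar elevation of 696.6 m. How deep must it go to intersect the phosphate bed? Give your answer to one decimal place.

15.7 m

Let the plane be z = a·x + b·y + c.
Shot 3−Shot 2: 226a − 43b = −51.1;  Shot 4−Shot 2: −101a + 192b = 42.2.
Solving gives a = −0.20478, b = 0.11207.
Then c = 678 − a·506 − b·265 = 751.92.
At (724, 689): z_contact = −148.26 + 77.21 + 751.92 = 680.87 m.
Depth below ground = 696.6 − 680.87 = 15.7 m.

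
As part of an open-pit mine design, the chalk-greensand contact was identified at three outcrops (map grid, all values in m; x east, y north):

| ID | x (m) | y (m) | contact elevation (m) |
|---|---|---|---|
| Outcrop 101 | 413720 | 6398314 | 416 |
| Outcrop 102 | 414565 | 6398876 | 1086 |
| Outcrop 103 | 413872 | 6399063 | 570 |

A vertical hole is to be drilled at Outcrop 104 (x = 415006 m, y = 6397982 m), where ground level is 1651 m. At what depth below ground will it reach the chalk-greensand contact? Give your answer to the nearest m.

Two edge vectors: Outcrop 101→Outcrop 102 = (845, 562, 670), Outcrop 101→Outcrop 103 = (152, 749, 154).
Normal n = (Outcrop 101→Outcrop 102) × (Outcrop 101→Outcrop 103) = (-415282, -28290, 547481).
So ∂z/∂x = −n_x/n_z = 0.75853226 and ∂z/∂y = −n_y/n_z = 0.05167303.
Intercept c from Outcrop 101: 416 − 313819.97 − 330620.25 = −644024.21.
At (415006, 6397982): z_contact = 314795.4 + 330603.1 − 644024.21 = 1374.3 m.
Depth below ground = 1651 − 1374.3 = 277 m.

277 m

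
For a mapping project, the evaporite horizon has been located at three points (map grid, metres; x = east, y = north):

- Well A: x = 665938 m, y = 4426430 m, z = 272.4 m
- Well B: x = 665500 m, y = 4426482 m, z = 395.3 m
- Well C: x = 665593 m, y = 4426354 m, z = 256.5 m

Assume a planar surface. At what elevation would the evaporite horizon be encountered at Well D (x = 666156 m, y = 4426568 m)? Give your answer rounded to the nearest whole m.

369 m

Two edge vectors: Well A→Well B = (-438, 52, 122.9), Well A→Well C = (-345, -76, -15.9).
Normal n = (Well A→Well B) × (Well A→Well C) = (8513.6, -49364.7, 51228).
So ∂z/∂x = −n_x/n_z = −0.16619036 and ∂z/∂y = −n_y/n_z = 0.96362731.
Intercept c from Well A: 272.4 + 110672.48 − 4265428.85 = −4154483.97.
At (666156, 4426568): z = −110708.7 + 4265561.8 − 4154483.97 = 369.2 m.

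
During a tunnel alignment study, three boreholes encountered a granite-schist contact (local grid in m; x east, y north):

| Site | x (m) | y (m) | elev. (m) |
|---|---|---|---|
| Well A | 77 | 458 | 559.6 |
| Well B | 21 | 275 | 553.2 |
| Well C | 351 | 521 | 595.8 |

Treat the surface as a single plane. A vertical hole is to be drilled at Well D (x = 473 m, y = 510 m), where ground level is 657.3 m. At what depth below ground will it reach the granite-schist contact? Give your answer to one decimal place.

45.2 m

Let the plane be z = a·x + b·y + c.
Well B−Well A: −56a − 183b = −6.4;  Well C−Well A: 274a + 63b = 36.2.
Solving gives a = 0.13347, b = −0.00587.
Then c = 559.6 − a·77 − b·458 = 552.01.
At (473, 510): z_contact = 63.13 − 2.99 + 552.01 = 612.15 m.
Depth below ground = 657.3 − 612.15 = 45.2 m.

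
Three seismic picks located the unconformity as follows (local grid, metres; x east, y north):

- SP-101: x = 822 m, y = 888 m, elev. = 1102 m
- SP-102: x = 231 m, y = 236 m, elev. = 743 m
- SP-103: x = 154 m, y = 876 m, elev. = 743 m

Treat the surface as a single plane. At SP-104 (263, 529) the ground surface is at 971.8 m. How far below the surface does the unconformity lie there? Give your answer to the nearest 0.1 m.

192.7 m

Two edge vectors: SP-101→SP-102 = (-591, -652, -359), SP-101→SP-103 = (-668, -12, -359).
Normal n = (SP-101→SP-102) × (SP-101→SP-103) = (229760, 27643, -428444).
So ∂z/∂x = −n_x/n_z = 0.53627 and ∂z/∂y = −n_y/n_z = 0.06452.
Intercept c from SP-101: 1102 − 440.81 − 57.29 = 603.90.
At (263, 529): z_contact = 141.04 + 34.13 + 603.90 = 779.06 m.
Depth below ground = 971.8 − 779.06 = 192.7 m.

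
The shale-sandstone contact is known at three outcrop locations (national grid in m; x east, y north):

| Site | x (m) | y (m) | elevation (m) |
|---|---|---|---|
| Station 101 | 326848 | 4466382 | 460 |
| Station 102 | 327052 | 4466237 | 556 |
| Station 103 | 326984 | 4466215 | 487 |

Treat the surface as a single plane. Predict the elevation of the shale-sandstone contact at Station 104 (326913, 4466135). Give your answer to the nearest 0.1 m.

385.0 m

Let the plane be z = a·x + b·y + c.
Station 102−Station 101: 204a − 145b = 96;  Station 103−Station 101: 136a − 167b = 27.
Solving gives a = 0.844507945, b = 0.526066351.
Then c = 460 − a·326848 − b·4466382 = −2625179.01.
At (326913, 4466135): z = 276080.6 + 2349483.3 − 2625179.01 = 385.0 m.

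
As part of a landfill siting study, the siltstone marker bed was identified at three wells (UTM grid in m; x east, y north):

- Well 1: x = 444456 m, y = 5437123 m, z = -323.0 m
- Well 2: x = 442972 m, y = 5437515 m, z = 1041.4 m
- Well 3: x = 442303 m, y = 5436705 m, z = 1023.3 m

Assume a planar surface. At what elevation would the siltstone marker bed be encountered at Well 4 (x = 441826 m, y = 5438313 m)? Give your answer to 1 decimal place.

2412.9 m

Let the plane be z = a·x + b·y + c.
Well 2−Well 1: −1484a + 392b = 1364.4;  Well 3−Well 1: −2153a − 418b = 1346.3.
Solving gives a = −0.749899473, b = 0.641707096.
Then c = -323 − a·444456 − b·5437123 = −3156066.09.
At (441826, 5438313): z = −331325.1 + 3489804.0 − 3156066.09 = 2412.9 m.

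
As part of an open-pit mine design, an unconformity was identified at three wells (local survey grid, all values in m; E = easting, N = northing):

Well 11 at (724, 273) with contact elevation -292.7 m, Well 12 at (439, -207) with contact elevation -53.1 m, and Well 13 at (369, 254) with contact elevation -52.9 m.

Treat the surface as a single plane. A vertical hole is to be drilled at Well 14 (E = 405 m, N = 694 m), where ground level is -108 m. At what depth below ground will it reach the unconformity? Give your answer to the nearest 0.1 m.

Let the plane be z = a·E + b·N + c.
Well 12−Well 11: −285a − 480b = 239.6;  Well 13−Well 11: −355a − 19b = 239.8.
Solving gives a = −0.67007, b = −0.10131.
Then c = -292.7 − a·724 − b·273 = 220.09.
At (405, 694): z_contact = −271.38 − 70.31 + 220.09 = -121.60 m.
Depth below ground = -108 − (-121.60) = 13.6 m.

13.6 m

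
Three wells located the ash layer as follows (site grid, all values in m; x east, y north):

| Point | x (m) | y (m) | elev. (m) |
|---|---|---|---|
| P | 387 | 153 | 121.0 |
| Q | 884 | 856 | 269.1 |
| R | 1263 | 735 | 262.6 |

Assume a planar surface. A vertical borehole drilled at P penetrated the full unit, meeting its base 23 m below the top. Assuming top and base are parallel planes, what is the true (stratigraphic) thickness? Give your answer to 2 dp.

Two edge vectors: P→Q = (497, 703, 148.1), P→R = (876, 582, 141.6).
Normal n = (P→Q) × (P→R) = (13350.6, 59360.4, -326574).
So ∂z/∂x = −n_x/n_z = 0.04088 and ∂z/∂y = −n_y/n_z = 0.18177.
|∇z| = √(a²+b²) = 0.18631, so dip δ = arctan(0.18631) = 10.55°.
True thickness = vertical thickness × cos δ = 23 × cos 10.55° = 22.61 m.

22.61 m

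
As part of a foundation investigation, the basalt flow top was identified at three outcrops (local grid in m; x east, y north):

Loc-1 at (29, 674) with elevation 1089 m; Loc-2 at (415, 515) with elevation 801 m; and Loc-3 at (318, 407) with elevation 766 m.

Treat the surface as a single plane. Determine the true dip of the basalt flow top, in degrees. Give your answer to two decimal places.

Two edge vectors: Loc-1→Loc-2 = (386, -159, -288), Loc-1→Loc-3 = (289, -267, -323).
Normal n = (Loc-1→Loc-2) × (Loc-1→Loc-3) = (-25539, 41446, -57111).
So ∂z/∂x = −n_x/n_z = −0.44718 and ∂z/∂y = −n_y/n_z = 0.72571.
Gradient magnitude |∇z| = √(a² + b²) = √(0.19997 + 0.52665) = 0.85242.
True dip = arctan(0.85242) = 40.45°, dipping toward SSE (azimuth ≈ 148°).

40.45°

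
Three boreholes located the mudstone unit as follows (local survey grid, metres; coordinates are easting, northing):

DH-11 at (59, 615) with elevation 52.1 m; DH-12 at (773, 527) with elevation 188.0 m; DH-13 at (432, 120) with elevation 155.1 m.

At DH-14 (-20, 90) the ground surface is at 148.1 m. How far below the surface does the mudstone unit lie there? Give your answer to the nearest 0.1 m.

72.9 m

Let the plane be z = a·easting + b·northing + c.
DH-12−DH-11: 714a − 88b = 135.9;  DH-13−DH-11: 373a − 495b = 103.
Solving gives a = 0.18155, b = −0.07128.
Then c = 52.1 − a·59 − b·615 = 85.22.
At (-20, 90): z_contact = −3.63 − 6.41 + 85.22 = 75.18 m.
Depth below ground = 148.1 − 75.18 = 72.9 m.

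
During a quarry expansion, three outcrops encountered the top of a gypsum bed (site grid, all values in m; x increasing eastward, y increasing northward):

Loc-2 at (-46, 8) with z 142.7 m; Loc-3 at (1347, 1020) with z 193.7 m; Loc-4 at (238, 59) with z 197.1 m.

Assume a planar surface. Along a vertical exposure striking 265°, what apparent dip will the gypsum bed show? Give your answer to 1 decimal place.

12.2°

Let the plane be z = a·x + b·y + c.
Loc-3−Loc-2: 1393a + 1012b = 51;  Loc-4−Loc-2: 284a + 51b = 54.4.
Solving gives a = 0.24242, b = −0.28330.
Unit vector along 265° is (sin 265°, cos 265°) = (-0.9962, -0.0872).
Slope in that direction = a·(-0.9962) + b·(-0.0872) = −0.21681.
Apparent dip = arctan|0.21681| = 12.2° (true dip is 20.4°, so apparent ≤ true as expected).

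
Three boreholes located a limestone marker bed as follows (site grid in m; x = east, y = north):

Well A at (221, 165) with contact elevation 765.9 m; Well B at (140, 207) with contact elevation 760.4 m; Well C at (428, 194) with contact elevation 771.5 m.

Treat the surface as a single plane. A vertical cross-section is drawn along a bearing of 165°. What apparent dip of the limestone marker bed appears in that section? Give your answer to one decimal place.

Let the plane be z = a·x + b·y + c.
Well B−Well A: −81a + 42b = −5.5;  Well C−Well A: 207a + 29b = 5.6.
Solving gives a = 0.03574, b = −0.06202.
Unit vector along 165° is (sin 165°, cos 165°) = (0.2588, -0.9659).
Slope in that direction = a·(0.2588) + b·(-0.9659) = 0.06916.
Apparent dip = arctan|0.06916| = 4.0° (true dip is 4.1°, so apparent ≤ true as expected).

4.0°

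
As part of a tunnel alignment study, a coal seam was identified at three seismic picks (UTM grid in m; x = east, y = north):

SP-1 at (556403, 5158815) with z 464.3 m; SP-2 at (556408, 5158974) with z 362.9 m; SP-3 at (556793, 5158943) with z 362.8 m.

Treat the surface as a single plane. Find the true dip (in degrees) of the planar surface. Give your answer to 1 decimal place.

Let the plane be z = a·x + b·y + c.
SP-2−SP-1: 5a + 159b = −101.4;  SP-3−SP-1: 390a + 128b = −101.5.
Solving gives a = −0.05148, b = −0.63612.
Gradient magnitude |∇z| = √(a² + b²) = √(0.00265 + 0.40464) = 0.63820.
True dip = arctan(0.63820) = 32.5°, dipping toward N (azimuth ≈ 005°).

32.5°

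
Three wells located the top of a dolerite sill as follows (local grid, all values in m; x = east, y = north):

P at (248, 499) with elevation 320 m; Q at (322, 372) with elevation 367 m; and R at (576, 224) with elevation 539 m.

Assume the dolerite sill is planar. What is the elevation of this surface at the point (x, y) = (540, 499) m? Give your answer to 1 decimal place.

Two edge vectors: P→Q = (74, -127, 47), P→R = (328, -275, 219).
Normal n = (P→Q) × (P→R) = (-14888, -790, 21306).
So ∂z/∂x = −n_x/n_z = 0.69877 and ∂z/∂y = −n_y/n_z = 0.03708.
Intercept c from P: 320 − 173.30 − 18.50 = 128.20.
At (540, 499): z = 377.3 + 18.5 + 128.20 = 524.0 m.

524.0 m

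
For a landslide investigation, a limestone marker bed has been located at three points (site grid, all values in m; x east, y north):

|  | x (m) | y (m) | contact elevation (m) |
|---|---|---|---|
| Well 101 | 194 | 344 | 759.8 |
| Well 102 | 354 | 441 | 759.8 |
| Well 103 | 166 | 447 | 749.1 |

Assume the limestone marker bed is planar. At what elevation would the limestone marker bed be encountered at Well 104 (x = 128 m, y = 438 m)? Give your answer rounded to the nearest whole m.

Two edge vectors: Well 101→Well 102 = (160, 97, 0), Well 101→Well 103 = (-28, 103, -10.7).
Normal n = (Well 101→Well 102) × (Well 101→Well 103) = (-1037.9, 1712, 19196).
So ∂z/∂x = −n_x/n_z = 0.05407 and ∂z/∂y = −n_y/n_z = −0.08919.
Intercept c from Well 101: 759.8 − 10.49 + 30.68 = 779.99.
At (128, 438): z = 6.9 − 39.1 + 779.99 = 747.8 m.

748 m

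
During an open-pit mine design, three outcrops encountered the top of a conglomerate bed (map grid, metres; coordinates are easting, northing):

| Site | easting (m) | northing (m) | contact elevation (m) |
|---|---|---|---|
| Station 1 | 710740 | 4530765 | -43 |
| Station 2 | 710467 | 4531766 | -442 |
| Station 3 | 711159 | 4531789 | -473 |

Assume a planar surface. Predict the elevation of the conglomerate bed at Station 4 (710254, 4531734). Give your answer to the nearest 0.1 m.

-422.3 m

Two edge vectors: Station 1→Station 2 = (-273, 1001, -399), Station 1→Station 3 = (419, 1024, -430).
Normal n = (Station 1→Station 2) × (Station 1→Station 3) = (-21854, -284571, -698971).
So ∂z/∂easting = −n_x/n_z = −0.031265961 and ∂z/∂northing = −n_y/n_z = −0.407128479.
Intercept c from Station 1: -43 + 22221.97 + 1844603.46 = 1866782.43.
At (710254, 4531734): z = −22206.8 − 1844998.0 + 1866782.43 = -422.3 m.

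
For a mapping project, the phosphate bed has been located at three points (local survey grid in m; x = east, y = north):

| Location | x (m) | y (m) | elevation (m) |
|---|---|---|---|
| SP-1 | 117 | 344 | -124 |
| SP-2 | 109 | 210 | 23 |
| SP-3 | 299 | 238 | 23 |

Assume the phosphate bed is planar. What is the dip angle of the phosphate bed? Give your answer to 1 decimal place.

48.2°

Two edge vectors: SP-1→SP-2 = (-8, -134, 147), SP-1→SP-3 = (182, -106, 147).
Normal n = (SP-1→SP-2) × (SP-1→SP-3) = (-4116, 27930, 25236).
So ∂z/∂x = −n_x/n_z = 0.16310 and ∂z/∂y = −n_y/n_z = −1.10675.
Gradient magnitude |∇z| = √(a² + b²) = √(0.02660 + 1.22490) = 1.11871.
True dip = arctan(1.11871) = 48.2°, dipping toward N (azimuth ≈ 352°).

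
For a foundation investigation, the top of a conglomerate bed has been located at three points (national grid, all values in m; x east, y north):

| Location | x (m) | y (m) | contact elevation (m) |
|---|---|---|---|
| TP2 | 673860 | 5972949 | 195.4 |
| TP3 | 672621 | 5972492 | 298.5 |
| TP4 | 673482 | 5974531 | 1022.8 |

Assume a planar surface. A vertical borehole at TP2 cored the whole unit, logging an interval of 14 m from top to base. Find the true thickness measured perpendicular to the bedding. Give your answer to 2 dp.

12.38 m

Let the plane be z = a·x + b·y + c.
TP3−TP2: −1239a − 457b = 103.1;  TP4−TP2: −378a + 1582b = 827.4.
Solving gives a = −0.25376, b = 0.46238.
|∇z| = √(a²+b²) = 0.52743, so dip δ = arctan(0.52743) = 27.81°.
True thickness = vertical thickness × cos δ = 14 × cos 27.81° = 12.38 m.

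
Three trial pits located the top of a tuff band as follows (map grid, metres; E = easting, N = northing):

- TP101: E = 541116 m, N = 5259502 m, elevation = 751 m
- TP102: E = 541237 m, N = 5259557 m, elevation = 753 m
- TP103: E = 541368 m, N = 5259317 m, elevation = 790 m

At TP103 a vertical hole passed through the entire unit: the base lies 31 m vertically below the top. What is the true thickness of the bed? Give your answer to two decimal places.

Two edge vectors: TP101→TP102 = (121, 55, 2), TP101→TP103 = (252, -185, 39).
Normal n = (TP101→TP102) × (TP101→TP103) = (2515, -4215, -36245).
So ∂z/∂E = −n_x/n_z = 0.06939 and ∂z/∂N = −n_y/n_z = −0.11629.
|∇z| = √(a²+b²) = 0.13542, so dip δ = arctan(0.13542) = 7.71°.
True thickness = vertical thickness × cos δ = 31 × cos 7.71° = 30.72 m.

30.72 m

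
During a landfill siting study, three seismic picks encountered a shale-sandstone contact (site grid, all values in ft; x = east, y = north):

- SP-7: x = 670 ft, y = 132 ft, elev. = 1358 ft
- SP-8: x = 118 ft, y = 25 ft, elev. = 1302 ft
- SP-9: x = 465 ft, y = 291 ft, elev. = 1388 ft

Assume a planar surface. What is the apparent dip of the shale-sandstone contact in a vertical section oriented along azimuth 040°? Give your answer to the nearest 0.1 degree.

Let the plane be z = a·x + b·y + c.
SP-8−SP-7: −552a − 107b = −56;  SP-9−SP-7: −205a + 159b = 30.
Solving gives a = 0.05190, b = 0.25560.
Unit vector along 040° is (sin 40°, cos 40°) = (0.6428, 0.7660).
Slope in that direction = a·(0.6428) + b·(0.7660) = 0.22916.
Apparent dip = arctan|0.22916| = 12.9° (true dip is 14.6°, so apparent ≤ true as expected).

12.9°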